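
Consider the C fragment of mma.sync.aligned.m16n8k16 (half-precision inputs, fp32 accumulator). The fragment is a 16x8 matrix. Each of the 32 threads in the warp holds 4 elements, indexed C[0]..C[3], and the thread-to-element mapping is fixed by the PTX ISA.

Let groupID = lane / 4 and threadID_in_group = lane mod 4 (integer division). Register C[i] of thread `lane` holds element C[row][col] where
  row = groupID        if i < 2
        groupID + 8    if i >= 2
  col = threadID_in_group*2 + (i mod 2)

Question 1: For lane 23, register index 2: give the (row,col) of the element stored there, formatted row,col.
13,6

23: gr=5,th=3
[2] (5+8,3*2+0) = (13,6)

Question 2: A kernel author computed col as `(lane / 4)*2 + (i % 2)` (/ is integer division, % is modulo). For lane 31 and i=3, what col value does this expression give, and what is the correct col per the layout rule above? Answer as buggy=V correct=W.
buggy=15 correct=7

`(lane / 4)*2 + (i % 2)`[31,3]->15
lane 31->31/4=7, 31 mod 4=3
i=3  r:7+8->15  c:2·3+1->7
col: 15 vs 7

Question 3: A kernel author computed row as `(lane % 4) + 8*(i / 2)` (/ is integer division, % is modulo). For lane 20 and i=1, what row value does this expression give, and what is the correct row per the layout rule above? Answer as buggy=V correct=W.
`(lane % 4) + 8*(i / 2)`[20,1]->0
lane 20->20/4=5, 20 mod 4=0
i=1  r:5+0->5  c:2·0+1->1
row: 0 vs 5

buggy=0 correct=5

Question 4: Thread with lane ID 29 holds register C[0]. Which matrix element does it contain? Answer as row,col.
lane 29->29/4=7, 29 mod 4=1
i=0  r:7+0->7  c:2·1+0->2

7,2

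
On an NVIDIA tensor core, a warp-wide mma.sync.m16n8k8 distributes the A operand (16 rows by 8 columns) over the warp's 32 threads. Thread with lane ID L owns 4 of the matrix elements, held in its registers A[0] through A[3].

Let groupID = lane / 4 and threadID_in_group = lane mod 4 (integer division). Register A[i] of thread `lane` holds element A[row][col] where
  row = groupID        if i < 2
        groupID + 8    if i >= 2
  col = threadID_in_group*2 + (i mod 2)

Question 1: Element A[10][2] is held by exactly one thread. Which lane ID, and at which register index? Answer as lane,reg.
9,2

r:10=>grp=2,rB=1  c:2=>tig=1,lo=0
L=2*4+1=9  i=1*2+0=2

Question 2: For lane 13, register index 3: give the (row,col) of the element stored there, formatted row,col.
L=13->g=13>>2=3, t=13&3=1
[3]->row 3+8=11  col 1·2+1=3

11,3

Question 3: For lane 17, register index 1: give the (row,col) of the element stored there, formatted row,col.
4,3

17: gr=4,th=1
[1] (4+0,1*2+1) = (4,3)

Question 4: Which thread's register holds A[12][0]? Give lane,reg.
r=12→G=4,rhi=1  c=0→T=0,p=0
L=4*4+0=16  i=1*2+0=2

16,2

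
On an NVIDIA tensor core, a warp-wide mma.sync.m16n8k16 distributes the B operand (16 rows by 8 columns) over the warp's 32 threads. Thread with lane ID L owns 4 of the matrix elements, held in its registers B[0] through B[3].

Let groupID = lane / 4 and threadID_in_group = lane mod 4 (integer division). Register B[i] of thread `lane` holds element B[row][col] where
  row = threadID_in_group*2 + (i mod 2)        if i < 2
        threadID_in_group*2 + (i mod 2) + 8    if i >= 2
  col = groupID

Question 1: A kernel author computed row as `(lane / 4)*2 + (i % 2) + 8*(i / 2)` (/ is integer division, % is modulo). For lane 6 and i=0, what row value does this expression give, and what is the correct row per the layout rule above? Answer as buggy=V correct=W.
buggy=2 correct=4

`(lane / 4)*2 + (i % 2) + 8*(i / 2)`[6,0]⇒2
lane 6: gr=1 (6/4), th=2 (6%4)
i=0: r=2*2+0+0=4, c=gr=1
row: 2 vs 4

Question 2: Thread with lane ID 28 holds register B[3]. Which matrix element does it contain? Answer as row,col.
28: gr=7,th=0
[3] (0*2+1+8,7) = (9,7)

9,7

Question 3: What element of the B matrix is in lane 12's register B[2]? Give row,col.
L=12=>grp=12>>2=3, tig=12&3=0
[2]=>row 0·2+0+8=8  col grp=3

8,3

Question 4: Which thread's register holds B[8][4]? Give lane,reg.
c=4⇒gr=4  r=8⇒Rb=1,th=0,odd=0
L=4*4+0=16  i=1*2+0=2

16,2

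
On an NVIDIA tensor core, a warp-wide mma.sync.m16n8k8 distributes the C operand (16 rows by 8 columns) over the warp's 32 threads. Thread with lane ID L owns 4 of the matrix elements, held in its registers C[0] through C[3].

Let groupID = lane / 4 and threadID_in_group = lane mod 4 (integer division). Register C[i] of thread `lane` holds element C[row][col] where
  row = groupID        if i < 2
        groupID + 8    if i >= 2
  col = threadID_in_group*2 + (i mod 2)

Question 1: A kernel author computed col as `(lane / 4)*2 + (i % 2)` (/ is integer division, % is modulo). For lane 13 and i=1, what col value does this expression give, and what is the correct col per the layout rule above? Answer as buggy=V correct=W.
buggy=7 correct=3

`(lane / 4)*2 + (i % 2)`[13,1]⇒7
lane 13⇒13/4=3, 13 mod 4=1
i=1  r:3+0⇒3  c:2·1+1⇒3
col: 7 vs 3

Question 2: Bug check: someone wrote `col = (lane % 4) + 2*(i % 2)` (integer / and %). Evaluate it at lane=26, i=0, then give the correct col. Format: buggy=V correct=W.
buggy=2 correct=4

`(lane % 4) + 2*(i % 2)`[26,0]⇒2
L=26⇒gr=26>>2=6, th=26&3=2
[0]⇒row 6+0=6  col 2·2+0=4
col: 2 vs 4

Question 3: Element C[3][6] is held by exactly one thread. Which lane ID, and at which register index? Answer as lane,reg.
r=3->g=3,rb=0  c=6->t=3,b0=0
L=3*4+3=15  i=0*2+0=0

15,0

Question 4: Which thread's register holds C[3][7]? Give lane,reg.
r: 3->gid=3,r8=0  c: 7->tid=3,i&1=1
L=3*4+3=15  i=0*2+1=1

15,1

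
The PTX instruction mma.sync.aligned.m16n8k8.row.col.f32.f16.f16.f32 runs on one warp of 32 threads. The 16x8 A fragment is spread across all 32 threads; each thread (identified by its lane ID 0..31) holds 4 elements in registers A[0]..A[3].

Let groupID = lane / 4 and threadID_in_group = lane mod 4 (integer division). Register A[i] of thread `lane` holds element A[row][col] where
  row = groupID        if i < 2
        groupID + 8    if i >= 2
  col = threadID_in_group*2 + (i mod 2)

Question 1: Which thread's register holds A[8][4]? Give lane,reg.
2,2

r:8=>grp=0,rB=1  c:4=>tig=2,lo=0
L=0*4+2=2  i=1*2+0=2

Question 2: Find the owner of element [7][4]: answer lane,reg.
30,0

r: 7->gid=7,r8=0  c: 4->tid=2,i&1=0
L=7*4+2=30  i=0*2+0=0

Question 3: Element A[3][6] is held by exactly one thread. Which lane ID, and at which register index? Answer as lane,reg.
15,0

r:3=>grp=3,rB=0  c:6=>tig=3,lo=0
L=3*4+3=15  i=0*2+0=0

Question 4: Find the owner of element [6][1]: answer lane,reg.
24,1

r: 6->gid=6,r8=0  c: 1->tid=0,i&1=1
L=6*4+0=24  i=0*2+1=1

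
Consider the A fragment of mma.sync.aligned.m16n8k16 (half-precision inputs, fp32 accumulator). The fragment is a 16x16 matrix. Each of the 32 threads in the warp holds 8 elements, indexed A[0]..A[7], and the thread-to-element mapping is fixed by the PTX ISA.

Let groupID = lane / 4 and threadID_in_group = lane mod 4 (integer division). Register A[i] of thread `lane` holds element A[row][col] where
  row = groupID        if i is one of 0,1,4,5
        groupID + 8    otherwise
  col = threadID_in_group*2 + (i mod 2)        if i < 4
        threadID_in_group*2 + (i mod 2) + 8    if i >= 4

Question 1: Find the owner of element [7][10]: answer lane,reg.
29,4

r=7⇒gr=7,Rb=0  c=10⇒Cb=1,th=1,odd=0
L=7*4+1=29  i=1*4+0*2+0=4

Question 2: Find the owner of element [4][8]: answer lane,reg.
16,4

r=4->g=4,rb=0  c=8->cb=1,t=0,b0=0
L=4*4+0=16  i=1*4+0*2+0=4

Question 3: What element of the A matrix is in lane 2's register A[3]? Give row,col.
2: G=0,T=2
[3] (0+8,2*2+1+0) = (8,5)

8,5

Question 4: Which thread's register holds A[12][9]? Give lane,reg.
r=12→G=4,rhi=1  c=9→chi=1,T=0,p=1
L=4*4+0=16  i=1*4+1*2+1=7

16,7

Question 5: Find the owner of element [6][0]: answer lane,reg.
24,0

r:6=>grp=6,rB=0  c:0=>cB=0,tig=0,lo=0
L=6*4+0=24  i=0*4+0*2+0=0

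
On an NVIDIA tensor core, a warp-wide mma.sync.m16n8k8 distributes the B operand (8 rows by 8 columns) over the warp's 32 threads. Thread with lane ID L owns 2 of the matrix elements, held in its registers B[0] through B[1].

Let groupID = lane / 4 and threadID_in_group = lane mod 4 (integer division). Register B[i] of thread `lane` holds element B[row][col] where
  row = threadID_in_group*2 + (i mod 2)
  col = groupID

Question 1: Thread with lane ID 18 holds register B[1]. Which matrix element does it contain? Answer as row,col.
L=18→G=18>>2=4, T=18&3=2
[1]→row 2·2+1=5  col G=4

5,4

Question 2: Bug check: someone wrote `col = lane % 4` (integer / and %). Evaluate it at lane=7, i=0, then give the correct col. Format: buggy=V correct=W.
`lane % 4`[7,0]->3
7: g=1,t=3
[0] (3*2+0,1) = (6,1)
col: 3 vs 1

buggy=3 correct=1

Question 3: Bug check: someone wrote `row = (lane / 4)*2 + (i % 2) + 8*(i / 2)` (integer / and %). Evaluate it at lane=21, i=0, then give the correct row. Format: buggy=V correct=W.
`(lane / 4)*2 + (i % 2) + 8*(i / 2)`[21,0]->10
lane 21: g=5 (21/4), t=1 (21%4)
i=0: r=1*2+0=2, c=g=5
row: 10 vs 2

buggy=10 correct=2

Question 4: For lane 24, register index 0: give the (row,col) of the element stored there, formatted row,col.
lane 24: grp=6 (24/4), tig=0 (24%4)
i=0: r=0*2+0=0, c=grp=6

0,6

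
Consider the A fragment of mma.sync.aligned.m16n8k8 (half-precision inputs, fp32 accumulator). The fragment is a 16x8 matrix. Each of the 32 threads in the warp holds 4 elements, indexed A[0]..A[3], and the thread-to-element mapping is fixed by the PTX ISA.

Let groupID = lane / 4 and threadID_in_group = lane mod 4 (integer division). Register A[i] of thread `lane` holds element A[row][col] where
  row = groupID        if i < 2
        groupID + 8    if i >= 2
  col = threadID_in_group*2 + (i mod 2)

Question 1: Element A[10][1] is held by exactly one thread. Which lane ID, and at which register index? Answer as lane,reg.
8,3

r=10→G=2,rhi=1  c=1→T=0,p=1
L=2*4+0=8  i=1*2+1=3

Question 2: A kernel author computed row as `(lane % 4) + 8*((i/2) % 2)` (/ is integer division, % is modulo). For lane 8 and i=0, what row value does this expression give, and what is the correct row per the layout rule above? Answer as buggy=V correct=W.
`(lane % 4) + 8*((i/2) % 2)`[8,0]→0
lane 8→8/4=2, 8 mod 4=0
i=0  r:2+0→2  c:2·0+0→0
row: 0 vs 2

buggy=0 correct=2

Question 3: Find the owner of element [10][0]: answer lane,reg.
r=10->g=2,rb=1  c=0->t=0,b0=0
L=2*4+0=8  i=1*2+0=2

8,2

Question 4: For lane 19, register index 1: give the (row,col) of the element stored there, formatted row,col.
4,7

19: grp=4,tig=3
[1] (4+0,3*2+1) = (4,7)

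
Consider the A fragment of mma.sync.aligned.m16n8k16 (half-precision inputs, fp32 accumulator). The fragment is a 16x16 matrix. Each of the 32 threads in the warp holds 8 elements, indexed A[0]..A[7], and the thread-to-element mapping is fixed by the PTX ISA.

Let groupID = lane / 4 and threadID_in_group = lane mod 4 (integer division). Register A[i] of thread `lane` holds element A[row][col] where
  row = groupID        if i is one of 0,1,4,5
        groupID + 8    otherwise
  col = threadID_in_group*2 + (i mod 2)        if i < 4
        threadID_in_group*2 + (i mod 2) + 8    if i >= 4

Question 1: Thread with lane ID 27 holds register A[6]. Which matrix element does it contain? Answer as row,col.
27: grp=6,tig=3
[6] (6+8,3*2+0+8) = (14,14)

14,14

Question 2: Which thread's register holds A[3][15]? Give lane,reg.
15,5

r: 3->gid=3,r8=0  c: 15->c8=1,tid=3,i&1=1
L=3*4+3=15  i=1*4+0*2+1=5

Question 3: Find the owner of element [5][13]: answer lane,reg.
r:5=>grp=5,rB=0  c:13=>cB=1,tig=2,lo=1
L=5*4+2=22  i=1*4+0*2+1=5

22,5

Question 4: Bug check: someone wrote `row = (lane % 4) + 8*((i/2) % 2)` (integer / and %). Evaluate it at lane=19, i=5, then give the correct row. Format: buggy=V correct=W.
buggy=3 correct=4

`(lane % 4) + 8*((i/2) % 2)`[19,5]=>3
19: grp=4,tig=3
[5] (4+0,3*2+1+8) = (4,15)
row: 3 vs 4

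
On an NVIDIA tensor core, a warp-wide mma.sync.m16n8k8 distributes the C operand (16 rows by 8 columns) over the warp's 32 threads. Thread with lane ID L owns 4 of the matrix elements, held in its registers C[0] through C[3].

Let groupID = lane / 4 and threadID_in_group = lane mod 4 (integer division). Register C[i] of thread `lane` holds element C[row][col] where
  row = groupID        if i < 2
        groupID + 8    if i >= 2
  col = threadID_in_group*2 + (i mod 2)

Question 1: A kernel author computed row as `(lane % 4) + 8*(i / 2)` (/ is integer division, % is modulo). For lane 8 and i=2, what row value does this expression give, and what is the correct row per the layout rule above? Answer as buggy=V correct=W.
buggy=8 correct=10

`(lane % 4) + 8*(i / 2)`[8,2]⇒8
lane 8⇒8/4=2, 8 mod 4=0
i=2  r:2+8⇒10  c:2·0+0⇒0
row: 8 vs 10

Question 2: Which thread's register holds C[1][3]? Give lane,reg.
r=1⇒gr=1,Rb=0  c=3⇒th=1,odd=1
L=1*4+1=5  i=0*2+1=1

5,1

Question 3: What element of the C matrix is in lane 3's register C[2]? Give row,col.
8,6

L=3⇒gr=3>>2=0, th=3&3=3
[2]⇒row 0+8=8  col 3·2+0=6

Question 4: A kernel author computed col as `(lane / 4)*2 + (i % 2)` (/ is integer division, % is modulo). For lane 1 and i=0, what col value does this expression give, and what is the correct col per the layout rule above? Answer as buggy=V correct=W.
buggy=0 correct=2

`(lane / 4)*2 + (i % 2)`[1,0]->0
lane 1->1/4=0, 1 mod 4=1
i=0  r:0+0->0  c:2·1+0->2
col: 0 vs 2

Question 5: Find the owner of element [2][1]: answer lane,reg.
r: 2->gid=2,r8=0  c: 1->tid=0,i&1=1
L=2*4+0=8  i=0*2+1=1

8,1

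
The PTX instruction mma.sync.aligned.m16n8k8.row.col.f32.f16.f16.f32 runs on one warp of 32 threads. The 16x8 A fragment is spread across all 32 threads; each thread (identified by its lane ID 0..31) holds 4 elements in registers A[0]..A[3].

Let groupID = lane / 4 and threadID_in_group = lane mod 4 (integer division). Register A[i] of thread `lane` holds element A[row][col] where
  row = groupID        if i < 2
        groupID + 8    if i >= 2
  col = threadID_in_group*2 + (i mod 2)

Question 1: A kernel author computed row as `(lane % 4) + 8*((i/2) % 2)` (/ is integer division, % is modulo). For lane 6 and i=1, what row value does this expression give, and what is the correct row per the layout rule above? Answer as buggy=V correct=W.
`(lane % 4) + 8*((i/2) % 2)`[6,1]⇒2
6: gr=1,th=2
[1] (1+0,2*2+1) = (1,5)
row: 2 vs 1

buggy=2 correct=1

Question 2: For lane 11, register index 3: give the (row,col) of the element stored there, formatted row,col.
10,7

lane 11→11/4=2, 11 mod 4=3
i=3  r:2+8→10  c:2·3+1→7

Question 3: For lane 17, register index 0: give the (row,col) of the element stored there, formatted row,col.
17: g=4,t=1
[0] (4+0,1*2+0) = (4,2)

4,2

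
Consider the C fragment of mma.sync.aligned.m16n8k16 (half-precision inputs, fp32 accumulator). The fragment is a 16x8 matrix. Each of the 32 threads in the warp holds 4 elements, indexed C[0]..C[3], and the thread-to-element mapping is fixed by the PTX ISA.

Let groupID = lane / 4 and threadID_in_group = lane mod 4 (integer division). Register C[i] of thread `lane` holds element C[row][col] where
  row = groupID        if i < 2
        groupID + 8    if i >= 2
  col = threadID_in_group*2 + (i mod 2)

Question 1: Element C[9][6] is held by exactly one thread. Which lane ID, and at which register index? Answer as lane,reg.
r: 9->gid=1,r8=1  c: 6->tid=3,i&1=0
L=1*4+3=7  i=1*2+0=2

7,2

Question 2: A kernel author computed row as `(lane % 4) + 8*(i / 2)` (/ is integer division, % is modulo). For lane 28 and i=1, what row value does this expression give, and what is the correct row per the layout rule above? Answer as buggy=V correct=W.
`(lane % 4) + 8*(i / 2)`[28,1]->0
lane 28: gid=7 (28/4), tid=0 (28%4)
i=1: r=7+0=7, c=0*2+1=1
row: 0 vs 7

buggy=0 correct=7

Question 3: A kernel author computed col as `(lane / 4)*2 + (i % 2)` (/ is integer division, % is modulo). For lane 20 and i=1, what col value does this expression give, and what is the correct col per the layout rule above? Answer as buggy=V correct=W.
`(lane / 4)*2 + (i % 2)`[20,1]->11
20: g=5,t=0
[1] (5+0,0*2+1) = (5,1)
col: 11 vs 1

buggy=11 correct=1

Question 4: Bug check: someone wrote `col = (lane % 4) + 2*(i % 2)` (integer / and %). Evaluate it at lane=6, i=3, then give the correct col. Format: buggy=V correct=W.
`(lane % 4) + 2*(i % 2)`[6,3]=>4
6: grp=1,tig=2
[3] (1+8,2*2+1) = (9,5)
col: 4 vs 5

buggy=4 correct=5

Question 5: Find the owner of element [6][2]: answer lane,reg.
r=6->g=6,rb=0  c=2->t=1,b0=0
L=6*4+1=25  i=0*2+0=0

25,0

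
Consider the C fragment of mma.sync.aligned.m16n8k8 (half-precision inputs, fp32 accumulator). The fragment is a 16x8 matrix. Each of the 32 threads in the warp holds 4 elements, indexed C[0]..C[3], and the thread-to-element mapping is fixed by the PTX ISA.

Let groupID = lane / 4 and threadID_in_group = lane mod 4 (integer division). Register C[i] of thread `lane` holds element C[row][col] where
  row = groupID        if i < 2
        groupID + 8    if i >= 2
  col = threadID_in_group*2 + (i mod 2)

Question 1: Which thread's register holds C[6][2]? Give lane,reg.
r:6=>grp=6,rB=0  c:2=>tig=1,lo=0
L=6*4+1=25  i=0*2+0=0

25,0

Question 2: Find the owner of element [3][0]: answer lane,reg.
12,0

r=3⇒gr=3,Rb=0  c=0⇒th=0,odd=0
L=3*4+0=12  i=0*2+0=0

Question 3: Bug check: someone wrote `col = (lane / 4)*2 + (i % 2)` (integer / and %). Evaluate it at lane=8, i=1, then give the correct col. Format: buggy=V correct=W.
`(lane / 4)*2 + (i % 2)`[8,1]->5
8: g=2,t=0
[1] (2+0,0*2+1) = (2,1)
col: 5 vs 1

buggy=5 correct=1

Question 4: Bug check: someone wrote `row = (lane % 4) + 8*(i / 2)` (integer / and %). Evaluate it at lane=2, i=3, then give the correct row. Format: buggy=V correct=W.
`(lane % 4) + 8*(i / 2)`[2,3]->10
L=2->gid=2>>2=0, tid=2&3=2
[3]->row 0+8=8  col 2·2+1=5
row: 10 vs 8

buggy=10 correct=8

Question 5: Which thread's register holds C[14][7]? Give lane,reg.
27,3

r=14->g=6,rb=1  c=7->t=3,b0=1
L=6*4+3=27  i=1*2+1=3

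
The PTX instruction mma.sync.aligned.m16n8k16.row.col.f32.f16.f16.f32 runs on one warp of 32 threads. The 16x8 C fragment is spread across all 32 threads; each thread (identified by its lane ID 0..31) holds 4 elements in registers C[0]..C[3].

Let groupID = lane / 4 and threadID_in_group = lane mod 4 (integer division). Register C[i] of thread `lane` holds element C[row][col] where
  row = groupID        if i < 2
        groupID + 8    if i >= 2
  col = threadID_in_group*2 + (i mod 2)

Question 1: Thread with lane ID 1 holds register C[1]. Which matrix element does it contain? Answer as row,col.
lane 1=>1/4=0, 1 mod 4=1
i=1  r:0+0=>0  c:2·1+1=>3

0,3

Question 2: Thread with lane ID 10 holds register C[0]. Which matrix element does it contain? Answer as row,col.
2,4

lane 10->10/4=2, 10 mod 4=2
i=0  r:2+0->2  c:2·2+0->4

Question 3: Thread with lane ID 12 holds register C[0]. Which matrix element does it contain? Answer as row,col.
12: grp=3,tig=0
[0] (3+0,0*2+0) = (3,0)

3,0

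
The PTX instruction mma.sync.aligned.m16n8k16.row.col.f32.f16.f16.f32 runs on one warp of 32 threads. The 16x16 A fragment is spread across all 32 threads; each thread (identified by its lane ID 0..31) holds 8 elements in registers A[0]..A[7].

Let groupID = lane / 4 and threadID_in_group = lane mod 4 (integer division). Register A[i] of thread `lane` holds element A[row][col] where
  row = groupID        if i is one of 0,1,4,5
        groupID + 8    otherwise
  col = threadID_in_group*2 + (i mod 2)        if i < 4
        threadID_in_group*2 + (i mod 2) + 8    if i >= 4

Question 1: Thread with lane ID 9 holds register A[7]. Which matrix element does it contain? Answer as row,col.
lane 9: grp=2 (9/4), tig=1 (9%4)
i=7: r=2+8=10, c=1*2+1+8=11

10,11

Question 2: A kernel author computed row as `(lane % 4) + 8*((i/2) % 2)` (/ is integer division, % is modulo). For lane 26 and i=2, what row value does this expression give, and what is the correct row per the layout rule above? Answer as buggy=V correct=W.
`(lane % 4) + 8*((i/2) % 2)`[26,2]->10
lane 26: gid=6 (26/4), tid=2 (26%4)
i=2: r=6+8=14, c=2*2+0+0=4
row: 10 vs 14

buggy=10 correct=14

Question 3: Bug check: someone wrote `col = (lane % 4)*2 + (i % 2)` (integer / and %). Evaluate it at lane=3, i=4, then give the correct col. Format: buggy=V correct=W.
buggy=6 correct=14

`(lane % 4)*2 + (i % 2)`[3,4]=>6
3: grp=0,tig=3
[4] (0+0,3*2+0+8) = (0,14)
col: 6 vs 14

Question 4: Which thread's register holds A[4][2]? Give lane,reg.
r=4->g=4,rb=0  c=2->cb=0,t=1,b0=0
L=4*4+1=17  i=0*4+0*2+0=0

17,0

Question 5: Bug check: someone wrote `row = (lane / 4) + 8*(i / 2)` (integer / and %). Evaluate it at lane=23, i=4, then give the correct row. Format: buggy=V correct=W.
buggy=21 correct=5

`(lane / 4) + 8*(i / 2)`[23,4]→21
23: G=5,T=3
[4] (5+0,3*2+0+8) = (5,14)
row: 21 vs 5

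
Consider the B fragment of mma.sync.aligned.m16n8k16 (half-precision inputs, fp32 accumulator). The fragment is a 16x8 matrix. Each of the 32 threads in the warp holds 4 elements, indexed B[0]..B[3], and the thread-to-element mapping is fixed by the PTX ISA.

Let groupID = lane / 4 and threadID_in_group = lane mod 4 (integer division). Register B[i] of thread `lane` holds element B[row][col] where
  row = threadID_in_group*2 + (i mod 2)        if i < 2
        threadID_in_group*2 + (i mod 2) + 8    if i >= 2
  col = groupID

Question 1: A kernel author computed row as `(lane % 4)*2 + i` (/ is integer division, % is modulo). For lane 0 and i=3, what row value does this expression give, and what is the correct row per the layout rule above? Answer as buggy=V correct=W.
`(lane % 4)*2 + i`[0,3]->3
lane 0: g=0 (0/4), t=0 (0%4)
i=3: r=0*2+1+8=9, c=g=0
row: 3 vs 9

buggy=3 correct=9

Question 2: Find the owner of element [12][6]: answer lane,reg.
c=6->g=6  r=12->rb=1,t=2,b0=0
L=6*4+2=26  i=1*2+0=2

26,2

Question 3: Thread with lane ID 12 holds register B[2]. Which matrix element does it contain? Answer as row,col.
L=12->g=12>>2=3, t=12&3=0
[2]->row 0·2+0+8=8  col g=3

8,3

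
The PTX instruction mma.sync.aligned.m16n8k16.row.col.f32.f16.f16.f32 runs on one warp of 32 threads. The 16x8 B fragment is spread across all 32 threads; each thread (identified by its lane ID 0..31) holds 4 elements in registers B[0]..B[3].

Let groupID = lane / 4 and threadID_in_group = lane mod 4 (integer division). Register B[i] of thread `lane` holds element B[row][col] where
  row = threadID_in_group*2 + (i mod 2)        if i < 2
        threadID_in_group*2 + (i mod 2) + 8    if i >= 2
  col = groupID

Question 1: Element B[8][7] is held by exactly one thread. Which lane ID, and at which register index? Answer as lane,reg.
28,2

c=7⇒gr=7  r=8⇒Rb=1,th=0,odd=0
L=7*4+0=28  i=1*2+0=2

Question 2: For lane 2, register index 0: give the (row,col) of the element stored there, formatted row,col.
2: g=0,t=2
[0] (2*2+0+0,0) = (4,0)

4,0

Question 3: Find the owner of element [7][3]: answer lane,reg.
c=3→G=3  r=7→rhi=0,T=3,p=1
L=3*4+3=15  i=0*2+1=1

15,1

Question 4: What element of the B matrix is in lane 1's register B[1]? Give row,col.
3,0

lane 1: g=0 (1/4), t=1 (1%4)
i=1: r=1*2+1+0=3, c=g=0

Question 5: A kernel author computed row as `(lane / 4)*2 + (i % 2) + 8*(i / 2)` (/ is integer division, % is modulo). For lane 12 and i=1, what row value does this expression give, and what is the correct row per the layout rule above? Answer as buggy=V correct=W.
`(lane / 4)*2 + (i % 2) + 8*(i / 2)`[12,1]->7
lane 12: gid=3 (12/4), tid=0 (12%4)
i=1: r=0*2+1+0=1, c=gid=3
row: 7 vs 1

buggy=7 correct=1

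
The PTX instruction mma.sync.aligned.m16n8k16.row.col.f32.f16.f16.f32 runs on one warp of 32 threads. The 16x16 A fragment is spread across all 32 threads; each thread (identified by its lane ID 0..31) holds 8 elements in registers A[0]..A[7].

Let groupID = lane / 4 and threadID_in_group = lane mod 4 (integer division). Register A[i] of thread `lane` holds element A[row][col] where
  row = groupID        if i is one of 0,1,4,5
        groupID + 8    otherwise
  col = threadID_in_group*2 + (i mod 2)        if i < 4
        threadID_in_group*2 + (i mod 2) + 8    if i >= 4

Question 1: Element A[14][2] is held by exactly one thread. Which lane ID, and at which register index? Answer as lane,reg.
r: 14->gid=6,r8=1  c: 2->c8=0,tid=1,i&1=0
L=6*4+1=25  i=0*4+1*2+0=2

25,2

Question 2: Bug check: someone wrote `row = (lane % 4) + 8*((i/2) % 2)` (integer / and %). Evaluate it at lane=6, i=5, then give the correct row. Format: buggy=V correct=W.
buggy=2 correct=1

`(lane % 4) + 8*((i/2) % 2)`[6,5]→2
6: G=1,T=2
[5] (1+0,2*2+1+8) = (1,13)
row: 2 vs 1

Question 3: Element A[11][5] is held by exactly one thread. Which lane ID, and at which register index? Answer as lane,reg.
r=11⇒gr=3,Rb=1  c=5⇒Cb=0,th=2,odd=1
L=3*4+2=14  i=0*4+1*2+1=3

14,3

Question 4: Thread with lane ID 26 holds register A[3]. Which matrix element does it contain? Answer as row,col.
lane 26→26/4=6, 26 mod 4=2
i=3  r:6+8→14  c:2·2+1+0→5

14,5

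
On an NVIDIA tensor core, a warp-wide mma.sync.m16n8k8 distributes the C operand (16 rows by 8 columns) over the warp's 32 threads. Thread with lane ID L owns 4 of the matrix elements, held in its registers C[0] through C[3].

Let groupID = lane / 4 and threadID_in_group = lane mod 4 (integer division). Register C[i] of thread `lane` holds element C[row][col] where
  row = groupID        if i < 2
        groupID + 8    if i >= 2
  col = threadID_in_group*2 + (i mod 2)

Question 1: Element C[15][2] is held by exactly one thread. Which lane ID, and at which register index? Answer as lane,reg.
r=15->g=7,rb=1  c=2->t=1,b0=0
L=7*4+1=29  i=1*2+0=2

29,2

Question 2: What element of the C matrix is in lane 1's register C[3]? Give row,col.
L=1=>grp=1>>2=0, tig=1&3=1
[3]=>row 0+8=8  col 1·2+1=3

8,3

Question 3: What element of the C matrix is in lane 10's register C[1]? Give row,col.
lane 10⇒10/4=2, 10 mod 4=2
i=1  r:2+0⇒2  c:2·2+1⇒5

2,5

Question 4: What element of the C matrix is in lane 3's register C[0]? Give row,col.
0,6

3: gr=0,th=3
[0] (0+0,3*2+0) = (0,6)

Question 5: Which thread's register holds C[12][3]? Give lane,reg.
17,3

r=12⇒gr=4,Rb=1  c=3⇒th=1,odd=1
L=4*4+1=17  i=1*2+1=3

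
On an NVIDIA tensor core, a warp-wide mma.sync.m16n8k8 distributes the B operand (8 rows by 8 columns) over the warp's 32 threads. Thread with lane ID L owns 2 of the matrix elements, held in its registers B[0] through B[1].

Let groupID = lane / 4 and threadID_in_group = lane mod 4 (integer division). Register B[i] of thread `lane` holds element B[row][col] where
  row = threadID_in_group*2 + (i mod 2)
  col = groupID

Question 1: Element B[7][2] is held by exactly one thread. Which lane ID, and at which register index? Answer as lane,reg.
c=2->g=2  r=7->t=3,b0=1
L=2*4+3=11  i=1=1

11,1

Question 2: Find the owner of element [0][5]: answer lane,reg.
20,0

c=5⇒gr=5  r=0⇒th=0,odd=0
L=5*4+0=20  i=0=0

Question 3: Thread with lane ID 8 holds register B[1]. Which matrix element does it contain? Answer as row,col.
lane 8: g=2 (8/4), t=0 (8%4)
i=1: r=0*2+1=1, c=g=2

1,2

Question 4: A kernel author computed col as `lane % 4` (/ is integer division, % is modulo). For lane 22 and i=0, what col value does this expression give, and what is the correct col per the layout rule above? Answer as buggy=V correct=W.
`lane % 4`[22,0]⇒2
lane 22⇒22/4=5, 22 mod 4=2
i=0  r:2·2+0⇒4  c:5
col: 2 vs 5

buggy=2 correct=5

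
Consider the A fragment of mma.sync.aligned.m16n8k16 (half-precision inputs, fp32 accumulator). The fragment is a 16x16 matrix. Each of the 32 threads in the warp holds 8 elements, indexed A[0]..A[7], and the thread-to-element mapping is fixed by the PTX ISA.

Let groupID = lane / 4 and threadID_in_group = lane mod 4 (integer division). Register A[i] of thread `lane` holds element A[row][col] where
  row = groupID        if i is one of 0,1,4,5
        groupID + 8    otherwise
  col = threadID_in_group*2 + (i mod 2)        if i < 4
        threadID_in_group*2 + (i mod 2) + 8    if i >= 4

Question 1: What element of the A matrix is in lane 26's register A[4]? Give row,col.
26: gid=6,tid=2
[4] (6+0,2*2+0+8) = (6,12)

6,12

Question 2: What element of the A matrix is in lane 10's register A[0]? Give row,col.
2,4

10: gid=2,tid=2
[0] (2+0,2*2+0+0) = (2,4)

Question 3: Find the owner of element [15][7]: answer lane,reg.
31,3

r=15->g=7,rb=1  c=7->cb=0,t=3,b0=1
L=7*4+3=31  i=0*4+1*2+1=3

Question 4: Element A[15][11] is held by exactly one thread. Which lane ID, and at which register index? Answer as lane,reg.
r=15⇒gr=7,Rb=1  c=11⇒Cb=1,th=1,odd=1
L=7*4+1=29  i=1*4+1*2+1=7

29,7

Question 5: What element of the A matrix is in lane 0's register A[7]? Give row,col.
0: g=0,t=0
[7] (0+8,0*2+1+8) = (8,9)

8,9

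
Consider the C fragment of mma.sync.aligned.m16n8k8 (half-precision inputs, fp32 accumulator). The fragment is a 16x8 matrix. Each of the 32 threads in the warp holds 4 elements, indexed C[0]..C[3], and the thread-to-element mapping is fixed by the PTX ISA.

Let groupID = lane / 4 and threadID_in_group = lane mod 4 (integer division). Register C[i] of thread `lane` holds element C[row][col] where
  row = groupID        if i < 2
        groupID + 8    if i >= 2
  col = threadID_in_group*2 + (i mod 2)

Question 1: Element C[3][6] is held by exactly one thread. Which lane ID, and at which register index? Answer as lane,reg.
r=3⇒gr=3,Rb=0  c=6⇒th=3,odd=0
L=3*4+3=15  i=0*2+0=0

15,0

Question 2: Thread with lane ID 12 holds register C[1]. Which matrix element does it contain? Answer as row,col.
3,1

lane 12⇒12/4=3, 12 mod 4=0
i=1  r:3+0⇒3  c:2·0+1⇒1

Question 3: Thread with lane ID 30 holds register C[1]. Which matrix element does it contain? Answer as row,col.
7,5

L=30->gid=30>>2=7, tid=30&3=2
[1]->row 7+0=7  col 2·2+1=5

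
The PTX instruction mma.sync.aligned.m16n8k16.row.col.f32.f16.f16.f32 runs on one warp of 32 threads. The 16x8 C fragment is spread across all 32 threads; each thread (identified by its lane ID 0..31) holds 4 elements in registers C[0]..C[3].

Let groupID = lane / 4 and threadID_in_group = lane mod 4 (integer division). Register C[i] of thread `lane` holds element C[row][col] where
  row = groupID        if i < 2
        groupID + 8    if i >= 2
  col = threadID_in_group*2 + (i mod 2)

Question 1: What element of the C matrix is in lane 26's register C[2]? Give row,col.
14,4

lane 26: g=6 (26/4), t=2 (26%4)
i=2: r=6+8=14, c=2*2+0=4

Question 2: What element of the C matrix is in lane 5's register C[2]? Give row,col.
9,2

lane 5⇒5/4=1, 5 mod 4=1
i=2  r:1+8⇒9  c:2·1+0⇒2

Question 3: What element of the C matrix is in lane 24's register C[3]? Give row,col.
14,1

lane 24: g=6 (24/4), t=0 (24%4)
i=3: r=6+8=14, c=0*2+1=1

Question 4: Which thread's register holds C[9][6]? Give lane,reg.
r=9→G=1,rhi=1  c=6→T=3,p=0
L=1*4+3=7  i=1*2+0=2

7,2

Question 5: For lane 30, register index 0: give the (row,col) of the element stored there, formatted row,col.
lane 30->30/4=7, 30 mod 4=2
i=0  r:7+0->7  c:2·2+0->4

7,4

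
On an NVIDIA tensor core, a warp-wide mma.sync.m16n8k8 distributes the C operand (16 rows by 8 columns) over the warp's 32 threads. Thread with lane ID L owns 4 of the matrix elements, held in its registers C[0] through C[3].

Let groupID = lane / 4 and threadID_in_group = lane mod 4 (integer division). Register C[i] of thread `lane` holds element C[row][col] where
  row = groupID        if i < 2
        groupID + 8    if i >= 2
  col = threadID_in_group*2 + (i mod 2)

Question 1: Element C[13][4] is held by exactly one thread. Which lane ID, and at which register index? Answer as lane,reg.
22,2

r=13->g=5,rb=1  c=4->t=2,b0=0
L=5*4+2=22  i=1*2+0=2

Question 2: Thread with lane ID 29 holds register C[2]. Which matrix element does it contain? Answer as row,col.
lane 29->29/4=7, 29 mod 4=1
i=2  r:7+8->15  c:2·1+0->2

15,2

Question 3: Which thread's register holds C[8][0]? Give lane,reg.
r=8→G=0,rhi=1  c=0→T=0,p=0
L=0*4+0=0  i=1*2+0=2

0,2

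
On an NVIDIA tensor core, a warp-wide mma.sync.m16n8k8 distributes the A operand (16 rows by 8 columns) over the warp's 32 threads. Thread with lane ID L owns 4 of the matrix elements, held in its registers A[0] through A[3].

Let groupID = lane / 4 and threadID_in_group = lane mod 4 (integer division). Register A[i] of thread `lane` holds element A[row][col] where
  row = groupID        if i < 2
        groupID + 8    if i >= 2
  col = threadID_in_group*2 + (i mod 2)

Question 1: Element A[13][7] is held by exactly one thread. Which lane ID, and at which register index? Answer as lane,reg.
23,3

r: 13->gid=5,r8=1  c: 7->tid=3,i&1=1
L=5*4+3=23  i=1*2+1=3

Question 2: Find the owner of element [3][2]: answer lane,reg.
r: 3->gid=3,r8=0  c: 2->tid=1,i&1=0
L=3*4+1=13  i=0*2+0=0

13,0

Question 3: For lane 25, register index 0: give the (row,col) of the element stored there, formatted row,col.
6,2

25: gid=6,tid=1
[0] (6+0,1*2+0) = (6,2)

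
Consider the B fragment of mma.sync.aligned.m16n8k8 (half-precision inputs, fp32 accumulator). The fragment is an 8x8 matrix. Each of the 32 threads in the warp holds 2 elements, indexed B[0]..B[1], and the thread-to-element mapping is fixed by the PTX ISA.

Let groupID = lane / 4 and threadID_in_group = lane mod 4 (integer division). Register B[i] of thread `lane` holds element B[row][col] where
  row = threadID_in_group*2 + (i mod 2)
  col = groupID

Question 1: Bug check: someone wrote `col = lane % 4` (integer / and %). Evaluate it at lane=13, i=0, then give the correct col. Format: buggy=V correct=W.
`lane % 4`[13,0]→1
lane 13→13/4=3, 13 mod 4=1
i=0  r:2·1+0→2  c:3
col: 1 vs 3

buggy=1 correct=3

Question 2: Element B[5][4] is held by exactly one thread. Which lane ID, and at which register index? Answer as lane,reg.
c: 4->gid=4  r: 5->tid=2,i&1=1
L=4*4+2=18  i=1=1

18,1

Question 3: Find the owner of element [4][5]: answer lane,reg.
c=5->g=5  r=4->t=2,b0=0
L=5*4+2=22  i=0=0

22,0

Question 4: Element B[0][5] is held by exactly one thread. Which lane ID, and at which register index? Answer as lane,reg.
c: 5->gid=5  r: 0->tid=0,i&1=0
L=5*4+0=20  i=0=0

20,0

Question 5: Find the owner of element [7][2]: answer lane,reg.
11,1

c: 2->gid=2  r: 7->tid=3,i&1=1
L=2*4+3=11  i=1=1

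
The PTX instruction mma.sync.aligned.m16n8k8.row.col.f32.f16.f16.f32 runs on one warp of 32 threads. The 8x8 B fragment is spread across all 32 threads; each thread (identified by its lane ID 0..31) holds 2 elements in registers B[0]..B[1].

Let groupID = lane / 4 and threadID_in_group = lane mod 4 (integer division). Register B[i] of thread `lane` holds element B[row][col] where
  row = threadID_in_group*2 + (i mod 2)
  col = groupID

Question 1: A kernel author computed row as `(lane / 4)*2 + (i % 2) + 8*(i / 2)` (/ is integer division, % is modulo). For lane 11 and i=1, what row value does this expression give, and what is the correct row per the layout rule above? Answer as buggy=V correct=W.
buggy=5 correct=7

`(lane / 4)*2 + (i % 2) + 8*(i / 2)`[11,1]->5
lane 11->11/4=2, 11 mod 4=3
i=1  r:2·3+1->7  c:2
row: 5 vs 7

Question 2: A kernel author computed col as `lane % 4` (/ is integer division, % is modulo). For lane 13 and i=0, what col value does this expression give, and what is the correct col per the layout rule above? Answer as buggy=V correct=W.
buggy=1 correct=3

`lane % 4`[13,0]→1
lane 13→13/4=3, 13 mod 4=1
i=0  r:2·1+0→2  c:3
col: 1 vs 3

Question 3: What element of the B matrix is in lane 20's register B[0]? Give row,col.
20: gid=5,tid=0
[0] (0*2+0,5) = (0,5)

0,5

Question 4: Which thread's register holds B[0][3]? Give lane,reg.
12,0

c=3⇒gr=3  r=0⇒th=0,odd=0
L=3*4+0=12  i=0=0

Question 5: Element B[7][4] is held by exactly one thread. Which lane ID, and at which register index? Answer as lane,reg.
19,1

c:4=>grp=4  r:7=>tig=3,lo=1
L=4*4+3=19  i=1=1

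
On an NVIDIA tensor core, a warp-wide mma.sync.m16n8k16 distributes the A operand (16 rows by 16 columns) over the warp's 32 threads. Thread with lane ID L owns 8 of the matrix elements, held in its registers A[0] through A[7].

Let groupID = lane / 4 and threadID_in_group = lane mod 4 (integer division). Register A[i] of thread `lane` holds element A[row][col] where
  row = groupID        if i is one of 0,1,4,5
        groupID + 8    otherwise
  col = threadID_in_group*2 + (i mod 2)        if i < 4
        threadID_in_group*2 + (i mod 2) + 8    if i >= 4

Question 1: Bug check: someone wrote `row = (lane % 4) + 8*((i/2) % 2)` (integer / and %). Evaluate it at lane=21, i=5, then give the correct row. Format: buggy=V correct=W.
`(lane % 4) + 8*((i/2) % 2)`[21,5]->1
lane 21->21/4=5, 21 mod 4=1
i=5  r:5+0->5  c:2·1+1+8->11
row: 1 vs 5

buggy=1 correct=5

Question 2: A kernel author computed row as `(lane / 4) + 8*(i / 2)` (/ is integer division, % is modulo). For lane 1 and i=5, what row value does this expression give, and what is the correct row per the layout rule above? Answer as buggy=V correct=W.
buggy=16 correct=0

`(lane / 4) + 8*(i / 2)`[1,5]⇒16
lane 1: gr=0 (1/4), th=1 (1%4)
i=5: r=0+0=0, c=1*2+1+8=11
row: 16 vs 0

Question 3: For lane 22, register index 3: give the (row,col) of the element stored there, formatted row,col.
13,5

22: G=5,T=2
[3] (5+8,2*2+1+0) = (13,5)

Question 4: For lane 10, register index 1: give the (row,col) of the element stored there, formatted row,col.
2,5

lane 10: grp=2 (10/4), tig=2 (10%4)
i=1: r=2+0=2, c=2*2+1+0=5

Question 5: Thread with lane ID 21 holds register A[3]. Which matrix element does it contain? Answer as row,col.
13,3

L=21->gid=21>>2=5, tid=21&3=1
[3]->row 5+8=13  col 1·2+1+0=3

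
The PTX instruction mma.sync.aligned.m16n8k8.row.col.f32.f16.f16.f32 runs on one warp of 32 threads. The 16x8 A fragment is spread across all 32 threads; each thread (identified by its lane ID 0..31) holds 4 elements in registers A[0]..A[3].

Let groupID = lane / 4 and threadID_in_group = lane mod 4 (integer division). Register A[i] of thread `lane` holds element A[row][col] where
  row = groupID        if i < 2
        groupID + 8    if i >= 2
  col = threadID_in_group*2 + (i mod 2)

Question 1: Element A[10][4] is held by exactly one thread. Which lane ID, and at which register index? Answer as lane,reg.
10,2

r=10⇒gr=2,Rb=1  c=4⇒th=2,odd=0
L=2*4+2=10  i=1*2+0=2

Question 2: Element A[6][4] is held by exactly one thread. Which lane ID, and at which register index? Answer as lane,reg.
26,0

r=6->g=6,rb=0  c=4->t=2,b0=0
L=6*4+2=26  i=0*2+0=0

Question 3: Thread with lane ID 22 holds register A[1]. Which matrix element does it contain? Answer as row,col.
5,5

L=22->gid=22>>2=5, tid=22&3=2
[1]->row 5+0=5  col 2·2+1=5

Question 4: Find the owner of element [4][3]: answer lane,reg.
17,1

r: 4->gid=4,r8=0  c: 3->tid=1,i&1=1
L=4*4+1=17  i=0*2+1=1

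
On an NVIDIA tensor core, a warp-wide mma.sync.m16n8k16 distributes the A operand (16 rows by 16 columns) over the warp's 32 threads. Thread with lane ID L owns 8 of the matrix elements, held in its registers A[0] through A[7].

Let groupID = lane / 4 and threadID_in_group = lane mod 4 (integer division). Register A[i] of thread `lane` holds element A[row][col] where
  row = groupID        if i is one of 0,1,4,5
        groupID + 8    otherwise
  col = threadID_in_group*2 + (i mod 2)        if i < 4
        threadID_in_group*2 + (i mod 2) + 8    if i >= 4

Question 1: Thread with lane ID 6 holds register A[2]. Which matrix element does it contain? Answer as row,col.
9,4

lane 6→6/4=1, 6 mod 4=2
i=2  r:1+8→9  c:2·2+0+0→4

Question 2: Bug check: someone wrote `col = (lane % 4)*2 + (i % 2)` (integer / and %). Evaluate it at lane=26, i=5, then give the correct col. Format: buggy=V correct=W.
buggy=5 correct=13

`(lane % 4)*2 + (i % 2)`[26,5]→5
L=26→G=26>>2=6, T=26&3=2
[5]→row 6+0=6  col 2·2+1+8=13
col: 5 vs 13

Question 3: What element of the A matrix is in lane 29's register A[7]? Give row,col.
15,11

lane 29: g=7 (29/4), t=1 (29%4)
i=7: r=7+8=15, c=1*2+1+8=11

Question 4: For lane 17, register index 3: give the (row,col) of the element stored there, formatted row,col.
12,3

lane 17=>17/4=4, 17 mod 4=1
i=3  r:4+8=>12  c:2·1+1+0=>3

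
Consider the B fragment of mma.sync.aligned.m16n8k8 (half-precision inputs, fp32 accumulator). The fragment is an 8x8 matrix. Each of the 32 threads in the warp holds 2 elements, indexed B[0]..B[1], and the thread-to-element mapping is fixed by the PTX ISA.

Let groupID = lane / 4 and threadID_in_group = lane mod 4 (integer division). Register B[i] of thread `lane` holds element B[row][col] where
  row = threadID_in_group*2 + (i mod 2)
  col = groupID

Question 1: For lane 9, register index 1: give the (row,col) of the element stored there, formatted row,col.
3,2

lane 9->9/4=2, 9 mod 4=1
i=1  r:2·1+1->3  c:2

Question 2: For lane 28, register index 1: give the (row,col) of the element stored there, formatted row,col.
1,7

lane 28: G=7 (28/4), T=0 (28%4)
i=1: r=0*2+1=1, c=G=7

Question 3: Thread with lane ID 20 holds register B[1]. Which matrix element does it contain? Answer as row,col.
lane 20: G=5 (20/4), T=0 (20%4)
i=1: r=0*2+1=1, c=G=5

1,5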